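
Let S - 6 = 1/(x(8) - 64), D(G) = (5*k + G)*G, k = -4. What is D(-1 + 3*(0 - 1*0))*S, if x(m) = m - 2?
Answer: 7287/58 ≈ 125.64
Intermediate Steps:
x(m) = -2 + m
D(G) = G*(-20 + G) (D(G) = (5*(-4) + G)*G = (-20 + G)*G = G*(-20 + G))
S = 347/58 (S = 6 + 1/((-2 + 8) - 64) = 6 + 1/(6 - 64) = 6 + 1/(-58) = 6 - 1/58 = 347/58 ≈ 5.9828)
D(-1 + 3*(0 - 1*0))*S = ((-1 + 3*(0 - 1*0))*(-20 + (-1 + 3*(0 - 1*0))))*(347/58) = ((-1 + 3*(0 + 0))*(-20 + (-1 + 3*(0 + 0))))*(347/58) = ((-1 + 3*0)*(-20 + (-1 + 3*0)))*(347/58) = ((-1 + 0)*(-20 + (-1 + 0)))*(347/58) = -(-20 - 1)*(347/58) = -1*(-21)*(347/58) = 21*(347/58) = 7287/58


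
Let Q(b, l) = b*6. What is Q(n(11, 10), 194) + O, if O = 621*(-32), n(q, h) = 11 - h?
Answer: -19866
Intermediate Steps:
Q(b, l) = 6*b
O = -19872
Q(n(11, 10), 194) + O = 6*(11 - 1*10) - 19872 = 6*(11 - 10) - 19872 = 6*1 - 19872 = 6 - 19872 = -19866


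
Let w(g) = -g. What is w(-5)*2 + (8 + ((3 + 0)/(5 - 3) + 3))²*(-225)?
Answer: -140585/4 ≈ -35146.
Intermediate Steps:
w(-5)*2 + (8 + ((3 + 0)/(5 - 3) + 3))²*(-225) = -1*(-5)*2 + (8 + ((3 + 0)/(5 - 3) + 3))²*(-225) = 5*2 + (8 + (3/2 + 3))²*(-225) = 10 + (8 + (3*(½) + 3))²*(-225) = 10 + (8 + (3/2 + 3))²*(-225) = 10 + (8 + 9/2)²*(-225) = 10 + (25/2)²*(-225) = 10 + (625/4)*(-225) = 10 - 140625/4 = -140585/4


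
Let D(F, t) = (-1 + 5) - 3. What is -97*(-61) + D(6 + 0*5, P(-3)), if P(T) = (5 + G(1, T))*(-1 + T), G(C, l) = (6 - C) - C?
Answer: 5918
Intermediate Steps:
G(C, l) = 6 - 2*C
P(T) = -9 + 9*T (P(T) = (5 + (6 - 2*1))*(-1 + T) = (5 + (6 - 2))*(-1 + T) = (5 + 4)*(-1 + T) = 9*(-1 + T) = -9 + 9*T)
D(F, t) = 1 (D(F, t) = 4 - 3 = 1)
-97*(-61) + D(6 + 0*5, P(-3)) = -97*(-61) + 1 = 5917 + 1 = 5918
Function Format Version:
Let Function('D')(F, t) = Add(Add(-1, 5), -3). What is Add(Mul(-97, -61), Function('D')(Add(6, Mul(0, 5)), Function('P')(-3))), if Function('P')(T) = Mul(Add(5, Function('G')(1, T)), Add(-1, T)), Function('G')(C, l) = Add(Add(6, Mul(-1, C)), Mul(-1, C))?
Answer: 5918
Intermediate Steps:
Function('G')(C, l) = Add(6, Mul(-2, C))
Function('P')(T) = Add(-9, Mul(9, T)) (Function('P')(T) = Mul(Add(5, Add(6, Mul(-2, 1))), Add(-1, T)) = Mul(Add(5, Add(6, -2)), Add(-1, T)) = Mul(Add(5, 4), Add(-1, T)) = Mul(9, Add(-1, T)) = Add(-9, Mul(9, T)))
Function('D')(F, t) = 1 (Function('D')(F, t) = Add(4, -3) = 1)
Add(Mul(-97, -61), Function('D')(Add(6, Mul(0, 5)), Function('P')(-3))) = Add(Mul(-97, -61), 1) = Add(5917, 1) = 5918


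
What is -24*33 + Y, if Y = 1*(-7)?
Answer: -799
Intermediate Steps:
Y = -7
-24*33 + Y = -24*33 - 7 = -792 - 7 = -799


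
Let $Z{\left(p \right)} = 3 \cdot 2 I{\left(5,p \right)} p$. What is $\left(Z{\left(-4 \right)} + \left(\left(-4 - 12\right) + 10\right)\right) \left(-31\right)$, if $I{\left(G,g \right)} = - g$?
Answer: $3162$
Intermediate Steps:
$Z{\left(p \right)} = - 6 p^{2}$ ($Z{\left(p \right)} = 3 \cdot 2 \left(- p\right) p = 6 \left(- p\right) p = - 6 p p = - 6 p^{2}$)
$\left(Z{\left(-4 \right)} + \left(\left(-4 - 12\right) + 10\right)\right) \left(-31\right) = \left(- 6 \left(-4\right)^{2} + \left(\left(-4 - 12\right) + 10\right)\right) \left(-31\right) = \left(\left(-6\right) 16 + \left(-16 + 10\right)\right) \left(-31\right) = \left(-96 - 6\right) \left(-31\right) = \left(-102\right) \left(-31\right) = 3162$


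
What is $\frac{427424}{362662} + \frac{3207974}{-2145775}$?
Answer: $- \frac{123127266594}{389095526525} \approx -0.31644$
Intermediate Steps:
$\frac{427424}{362662} + \frac{3207974}{-2145775} = 427424 \cdot \frac{1}{362662} + 3207974 \left(- \frac{1}{2145775}\right) = \frac{213712}{181331} - \frac{3207974}{2145775} = - \frac{123127266594}{389095526525}$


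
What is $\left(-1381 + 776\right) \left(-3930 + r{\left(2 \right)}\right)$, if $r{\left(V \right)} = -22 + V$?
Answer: $2389750$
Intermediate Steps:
$\left(-1381 + 776\right) \left(-3930 + r{\left(2 \right)}\right) = \left(-1381 + 776\right) \left(-3930 + \left(-22 + 2\right)\right) = - 605 \left(-3930 - 20\right) = \left(-605\right) \left(-3950\right) = 2389750$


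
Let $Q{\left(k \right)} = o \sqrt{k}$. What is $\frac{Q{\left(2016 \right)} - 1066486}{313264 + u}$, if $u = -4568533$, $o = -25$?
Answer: $\frac{1066486}{4255269} + \frac{100 \sqrt{14}}{1418423} \approx 0.25089$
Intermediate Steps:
$Q{\left(k \right)} = - 25 \sqrt{k}$
$\frac{Q{\left(2016 \right)} - 1066486}{313264 + u} = \frac{- 25 \sqrt{2016} - 1066486}{313264 - 4568533} = \frac{- 25 \cdot 12 \sqrt{14} - 1066486}{-4255269} = \left(- 300 \sqrt{14} - 1066486\right) \left(- \frac{1}{4255269}\right) = \left(-1066486 - 300 \sqrt{14}\right) \left(- \frac{1}{4255269}\right) = \frac{1066486}{4255269} + \frac{100 \sqrt{14}}{1418423}$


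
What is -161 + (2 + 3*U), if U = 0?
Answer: -159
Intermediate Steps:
-161 + (2 + 3*U) = -161 + (2 + 3*0) = -161 + (2 + 0) = -161 + 2 = -159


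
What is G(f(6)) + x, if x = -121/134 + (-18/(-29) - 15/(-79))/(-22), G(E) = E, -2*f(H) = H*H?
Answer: -31979276/1688467 ≈ -18.940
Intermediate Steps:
f(H) = -H²/2 (f(H) = -H*H/2 = -H²/2)
x = -1586870/1688467 (x = -121*1/134 + (-18*(-1/29) - 15*(-1/79))*(-1/22) = -121/134 + (18/29 + 15/79)*(-1/22) = -121/134 + (1857/2291)*(-1/22) = -121/134 - 1857/50402 = -1586870/1688467 ≈ -0.93983)
G(f(6)) + x = -½*6² - 1586870/1688467 = -½*36 - 1586870/1688467 = -18 - 1586870/1688467 = -31979276/1688467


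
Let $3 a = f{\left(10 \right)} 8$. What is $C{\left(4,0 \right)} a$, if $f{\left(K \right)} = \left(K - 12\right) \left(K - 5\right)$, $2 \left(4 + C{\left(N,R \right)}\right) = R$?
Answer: $\frac{320}{3} \approx 106.67$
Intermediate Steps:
$C{\left(N,R \right)} = -4 + \frac{R}{2}$
$f{\left(K \right)} = \left(-12 + K\right) \left(-5 + K\right)$
$a = - \frac{80}{3}$ ($a = \frac{\left(60 + 10^{2} - 170\right) 8}{3} = \frac{\left(60 + 100 - 170\right) 8}{3} = \frac{\left(-10\right) 8}{3} = \frac{1}{3} \left(-80\right) = - \frac{80}{3} \approx -26.667$)
$C{\left(4,0 \right)} a = \left(-4 + \frac{1}{2} \cdot 0\right) \left(- \frac{80}{3}\right) = \left(-4 + 0\right) \left(- \frac{80}{3}\right) = \left(-4\right) \left(- \frac{80}{3}\right) = \frac{320}{3}$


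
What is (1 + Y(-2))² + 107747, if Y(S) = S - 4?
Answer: 107772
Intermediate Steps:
Y(S) = -4 + S
(1 + Y(-2))² + 107747 = (1 + (-4 - 2))² + 107747 = (1 - 6)² + 107747 = (-5)² + 107747 = 25 + 107747 = 107772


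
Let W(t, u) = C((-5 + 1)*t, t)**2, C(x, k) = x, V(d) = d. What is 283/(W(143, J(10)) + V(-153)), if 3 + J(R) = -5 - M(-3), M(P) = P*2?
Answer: 283/327031 ≈ 0.00086536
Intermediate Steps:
M(P) = 2*P
J(R) = -2 (J(R) = -3 + (-5 - 2*(-3)) = -3 + (-5 - 1*(-6)) = -3 + (-5 + 6) = -3 + 1 = -2)
W(t, u) = 16*t**2 (W(t, u) = ((-5 + 1)*t)**2 = (-4*t)**2 = 16*t**2)
283/(W(143, J(10)) + V(-153)) = 283/(16*143**2 - 153) = 283/(16*20449 - 153) = 283/(327184 - 153) = 283/327031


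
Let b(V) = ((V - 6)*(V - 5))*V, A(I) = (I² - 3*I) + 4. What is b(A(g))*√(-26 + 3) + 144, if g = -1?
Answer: 144 + 48*I*√23 ≈ 144.0 + 230.2*I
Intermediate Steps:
A(I) = 4 + I² - 3*I
b(V) = V*(-6 + V)*(-5 + V) (b(V) = ((-6 + V)*(-5 + V))*V = V*(-6 + V)*(-5 + V))
b(A(g))*√(-26 + 3) + 144 = ((4 + (-1)² - 3*(-1))*(30 + (4 + (-1)² - 3*(-1))² - 11*(4 + (-1)² - 3*(-1))))*√(-26 + 3) + 144 = ((4 + 1 + 3)*(30 + (4 + 1 + 3)² - 11*(4 + 1 + 3)))*√(-23) + 144 = (8*(30 + 8² - 11*8))*(I*√23) + 144 = (8*(30 + 64 - 88))*(I*√23) + 144 = (8*6)*(I*√23) + 144 = 48*(I*√23) + 144 = 48*I*√23 + 144 = 144 + 48*I*√23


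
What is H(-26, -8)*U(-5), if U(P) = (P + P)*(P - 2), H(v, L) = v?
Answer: -1820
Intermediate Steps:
U(P) = 2*P*(-2 + P) (U(P) = (2*P)*(-2 + P) = 2*P*(-2 + P))
H(-26, -8)*U(-5) = -52*(-5)*(-2 - 5) = -52*(-5)*(-7) = -26*70 = -1820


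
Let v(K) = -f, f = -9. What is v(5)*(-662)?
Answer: -5958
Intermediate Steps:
v(K) = 9 (v(K) = -1*(-9) = 9)
v(5)*(-662) = 9*(-662) = -5958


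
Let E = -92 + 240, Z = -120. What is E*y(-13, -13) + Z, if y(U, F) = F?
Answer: -2044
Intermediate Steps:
E = 148
E*y(-13, -13) + Z = 148*(-13) - 120 = -1924 - 120 = -2044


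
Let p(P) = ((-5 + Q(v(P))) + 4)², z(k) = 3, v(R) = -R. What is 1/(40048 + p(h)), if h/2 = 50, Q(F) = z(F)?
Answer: 1/40052 ≈ 2.4968e-5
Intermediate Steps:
Q(F) = 3
h = 100 (h = 2*50 = 100)
p(P) = 4 (p(P) = ((-5 + 3) + 4)² = (-2 + 4)² = 2² = 4)
1/(40048 + p(h)) = 1/(40048 + 4) = 1/40052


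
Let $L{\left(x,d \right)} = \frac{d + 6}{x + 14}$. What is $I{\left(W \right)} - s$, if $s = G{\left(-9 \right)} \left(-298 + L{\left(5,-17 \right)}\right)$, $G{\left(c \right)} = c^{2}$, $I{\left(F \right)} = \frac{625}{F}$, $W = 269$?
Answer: $\frac{123620872}{5111} \approx 24187.0$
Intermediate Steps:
$L{\left(x,d \right)} = \frac{6 + d}{14 + x}$
$s = - \frac{459513}{19}$ ($s = \left(-9\right)^{2} \left(-298 + \frac{6 - 17}{14 + 5}\right) = 81 \left(-298 + \frac{1}{19} \left(-11\right)\right) = 81 \left(-298 - \frac{11}{19}\right) = 81 \left(- \frac{5673}{19}\right) = - \frac{459513}{19} \approx -24185.0$)
$I{\left(W \right)} - s = \frac{625}{269} - - \frac{459513}{19} = 625 \cdot \frac{1}{269} + \frac{459513}{19} = \frac{625}{269} + \frac{459513}{19} = \frac{123620872}{5111}$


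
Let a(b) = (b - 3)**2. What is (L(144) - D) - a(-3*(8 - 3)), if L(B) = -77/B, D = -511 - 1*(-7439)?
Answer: -1044365/144 ≈ -7252.5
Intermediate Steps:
D = 6928 (D = -511 + 7439 = 6928)
a(b) = (-3 + b)**2
(L(144) - D) - a(-3*(8 - 3)) = (-77/144 - 1*6928) - (-3 - 3*(8 - 3))**2 = (-77*1/144 - 6928) - (-3 - 3*5)**2 = (-77/144 - 6928) - (-3 - 15)**2 = -997709/144 - 1*(-18)**2 = -997709/144 - 1*324 = -997709/144 - 324 = -1044365/144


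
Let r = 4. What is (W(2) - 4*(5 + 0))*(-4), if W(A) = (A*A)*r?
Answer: 16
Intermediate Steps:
W(A) = 4*A**2 (W(A) = (A*A)*4 = A**2*4 = 4*A**2)
(W(2) - 4*(5 + 0))*(-4) = (4*2**2 - 4*(5 + 0))*(-4) = (4*4 - 4*5)*(-4) = (16 - 20)*(-4) = -4*(-4) = 16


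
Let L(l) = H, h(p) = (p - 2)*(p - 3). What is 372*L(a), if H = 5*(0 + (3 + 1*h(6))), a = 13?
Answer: 27900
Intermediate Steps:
h(p) = (-3 + p)*(-2 + p) (h(p) = (-2 + p)*(-3 + p) = (-3 + p)*(-2 + p))
H = 75 (H = 5*(0 + (3 + 1*(6 + 6² - 5*6))) = 5*(0 + (3 + 1*(6 + 36 - 30))) = 5*(0 + (3 + 1*12)) = 5*(0 + (3 + 12)) = 5*(0 + 15) = 5*15 = 75)
L(l) = 75
372*L(a) = 372*75 = 27900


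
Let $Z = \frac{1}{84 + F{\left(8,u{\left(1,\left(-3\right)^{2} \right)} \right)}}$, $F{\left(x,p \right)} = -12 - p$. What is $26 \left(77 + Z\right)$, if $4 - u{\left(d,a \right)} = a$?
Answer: $\frac{154180}{77} \approx 2002.3$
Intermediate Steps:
$u{\left(d,a \right)} = 4 - a$
$Z = \frac{1}{77}$ ($Z = \frac{1}{84 - \left(16 - 9\right)} = \frac{1}{84 - 7} = \frac{1}{77} \approx 0.012987$)
$26 \left(77 + Z\right) = 26 \left(77 + \frac{1}{77}\right) = 26 \cdot \frac{5930}{77} = \frac{154180}{77}$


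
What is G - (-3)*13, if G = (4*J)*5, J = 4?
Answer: 119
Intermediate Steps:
G = 80 (G = (4*4)*5 = 16*5 = 80)
G - (-3)*13 = 80 - (-3)*13 = 80 - 1*(-39) = 80 + 39 = 119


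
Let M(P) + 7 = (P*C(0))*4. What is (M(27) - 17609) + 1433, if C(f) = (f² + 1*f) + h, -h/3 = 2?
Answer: -16831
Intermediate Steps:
h = -6 (h = -3*2 = -6)
C(f) = -6 + f + f² (C(f) = (f² + 1*f) - 6 = (f² + f) - 6 = (f + f²) - 6 = -6 + f + f²)
M(P) = -7 - 24*P (M(P) = -7 + (P*(-6 + 0 + 0²))*4 = -7 + (P*(-6 + 0 + 0))*4 = -7 + (P*(-6))*4 = -7 - 6*P*4 = -7 - 24*P)
(M(27) - 17609) + 1433 = ((-7 - 24*27) - 17609) + 1433 = ((-7 - 648) - 17609) + 1433 = (-655 - 17609) + 1433 = -18264 + 1433 = -16831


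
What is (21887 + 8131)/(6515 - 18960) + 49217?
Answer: 612475547/12445 ≈ 49215.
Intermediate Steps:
(21887 + 8131)/(6515 - 18960) + 49217 = 30018/(-12445) + 49217 = 30018*(-1/12445) + 49217 = -30018/12445 + 49217 = 612475547/12445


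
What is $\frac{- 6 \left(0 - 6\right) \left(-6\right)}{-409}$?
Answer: $\frac{216}{409} \approx 0.52812$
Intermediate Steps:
$\frac{- 6 \left(0 - 6\right) \left(-6\right)}{-409} = - 6 \left(0 - 6\right) \left(-6\right) \left(- \frac{1}{409}\right) = \left(-6\right) \left(-6\right) \left(-6\right) \left(- \frac{1}{409}\right) = 36 \left(-6\right) \left(- \frac{1}{409}\right) = \left(-216\right) \left(- \frac{1}{409}\right) = \frac{216}{409}$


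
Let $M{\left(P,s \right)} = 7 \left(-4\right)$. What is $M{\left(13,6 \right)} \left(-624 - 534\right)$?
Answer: $32424$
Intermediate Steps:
$M{\left(P,s \right)} = -28$
$M{\left(13,6 \right)} \left(-624 - 534\right) = - 28 \left(-624 - 534\right) = \left(-28\right) \left(-1158\right) = 32424$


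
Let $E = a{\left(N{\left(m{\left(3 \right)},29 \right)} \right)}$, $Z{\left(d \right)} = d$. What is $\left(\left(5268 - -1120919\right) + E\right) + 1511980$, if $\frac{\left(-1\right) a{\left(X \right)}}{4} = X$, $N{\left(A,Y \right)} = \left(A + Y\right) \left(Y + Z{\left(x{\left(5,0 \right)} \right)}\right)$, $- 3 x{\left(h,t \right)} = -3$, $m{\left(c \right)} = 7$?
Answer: $2633847$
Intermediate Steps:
$x{\left(h,t \right)} = 1$ ($x{\left(h,t \right)} = \left(- \frac{1}{3}\right) \left(-3\right) = 1$)
$N{\left(A,Y \right)} = \left(1 + Y\right) \left(A + Y\right)$ ($N{\left(A,Y \right)} = \left(A + Y\right) \left(Y + 1\right) = \left(A + Y\right) \left(1 + Y\right) = \left(1 + Y\right) \left(A + Y\right)$)
$a{\left(X \right)} = - 4 X$
$E = -4320$ ($E = - 4 \left(7 + 29 + 29^{2} + 7 \cdot 29\right) = - 4 \left(7 + 29 + 841 + 203\right) = \left(-4\right) 1080 = -4320$)
$\left(\left(5268 - -1120919\right) + E\right) + 1511980 = \left(\left(5268 - -1120919\right) - 4320\right) + 1511980 = \left(\left(5268 + 1120919\right) - 4320\right) + 1511980 = \left(1126187 - 4320\right) + 1511980 = 1121867 + 1511980 = 2633847$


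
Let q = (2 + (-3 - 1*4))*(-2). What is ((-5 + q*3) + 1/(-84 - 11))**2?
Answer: 5635876/9025 ≈ 624.47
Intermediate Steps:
q = 10 (q = (2 + (-3 - 4))*(-2) = (2 - 7)*(-2) = -5*(-2) = 10)
((-5 + q*3) + 1/(-84 - 11))**2 = ((-5 + 10*3) + 1/(-84 - 11))**2 = ((-5 + 30) + 1/(-95))**2 = (25 - 1/95)**2 = (2374/95)**2 = 5635876/9025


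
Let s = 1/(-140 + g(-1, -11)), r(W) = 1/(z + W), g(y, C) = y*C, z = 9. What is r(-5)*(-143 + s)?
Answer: -4612/129 ≈ -35.752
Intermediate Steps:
g(y, C) = C*y
r(W) = 1/(9 + W)
s = -1/129 (s = 1/(-140 - 11*(-1)) = 1/(-140 + 11) = 1/(-129) = -1/129 ≈ -0.0077519)
r(-5)*(-143 + s) = (-143 - 1/129)/(9 - 5) = -18448/129/4 = (¼)*(-18448/129) = -4612/129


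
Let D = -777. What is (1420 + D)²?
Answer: 413449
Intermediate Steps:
(1420 + D)² = (1420 - 777)² = 643² = 413449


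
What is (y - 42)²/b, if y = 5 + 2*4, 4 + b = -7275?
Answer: -29/251 ≈ -0.11554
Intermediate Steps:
b = -7279 (b = -4 - 7275 = -7279)
y = 13 (y = 5 + 8 = 13)
(y - 42)²/b = (13 - 42)²/(-7279) = (-29)²*(-1/7279) = 841*(-1/7279) = -29/251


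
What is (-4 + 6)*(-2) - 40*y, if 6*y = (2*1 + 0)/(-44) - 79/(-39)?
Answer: -22138/1287 ≈ -17.201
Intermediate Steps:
y = 1699/5148 (y = ((2*1 + 0)/(-44) - 79/(-39))/6 = ((2 + 0)*(-1/44) - 79*(-1/39))/6 = (2*(-1/44) + 79/39)/6 = (-1/22 + 79/39)/6 = (⅙)*(1699/858) = 1699/5148 ≈ 0.33003)
(-4 + 6)*(-2) - 40*y = (-4 + 6)*(-2) - 40*1699/5148 = 2*(-2) - 16990/1287 = -4 - 16990/1287 = -22138/1287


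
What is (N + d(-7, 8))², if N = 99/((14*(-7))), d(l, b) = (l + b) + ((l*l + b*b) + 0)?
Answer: 122611329/9604 ≈ 12767.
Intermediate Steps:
d(l, b) = b + l + b² + l² (d(l, b) = (b + l) + ((l² + b²) + 0) = (b + l) + ((b² + l²) + 0) = (b + l) + (b² + l²) = b + l + b² + l²)
N = -99/98 (N = 99/(-98) = 99*(-1/98) = -99/98 ≈ -1.0102)
(N + d(-7, 8))² = (-99/98 + (8 - 7 + 8² + (-7)²))² = (-99/98 + (8 - 7 + 64 + 49))² = (-99/98 + 114)² = (11073/98)² = 122611329/9604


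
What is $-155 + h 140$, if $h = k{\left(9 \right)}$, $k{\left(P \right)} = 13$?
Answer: $1665$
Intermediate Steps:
$h = 13$
$-155 + h 140 = -155 + 13 \cdot 140 = -155 + 1820 = 1665$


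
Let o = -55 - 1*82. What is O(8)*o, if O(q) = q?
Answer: -1096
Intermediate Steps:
o = -137 (o = -55 - 82 = -137)
O(8)*o = 8*(-137) = -1096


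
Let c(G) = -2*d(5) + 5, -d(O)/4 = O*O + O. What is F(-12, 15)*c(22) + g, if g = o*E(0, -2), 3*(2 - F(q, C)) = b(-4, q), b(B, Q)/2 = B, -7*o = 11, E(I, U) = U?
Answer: 24076/21 ≈ 1146.5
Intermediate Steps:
o = -11/7 (o = -⅐*11 = -11/7 ≈ -1.5714)
b(B, Q) = 2*B
F(q, C) = 14/3 (F(q, C) = 2 - 2*(-4)/3 = 2 - ⅓*(-8) = 2 + 8/3 = 14/3)
d(O) = -4*O - 4*O² (d(O) = -4*(O*O + O) = -4*(O² + O) = -4*(O + O²) = -4*O - 4*O²)
g = 22/7 (g = -11/7*(-2) = 22/7 ≈ 3.1429)
c(G) = 245 (c(G) = -(-8)*5*(1 + 5) + 5 = -(-8)*5*6 + 5 = -2*(-120) + 5 = 240 + 5 = 245)
F(-12, 15)*c(22) + g = (14/3)*245 + 22/7 = 3430/3 + 22/7 = 24076/21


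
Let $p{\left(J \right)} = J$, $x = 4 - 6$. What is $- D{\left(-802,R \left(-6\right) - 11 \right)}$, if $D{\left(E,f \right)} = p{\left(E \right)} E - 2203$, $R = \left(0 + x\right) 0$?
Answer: $-641001$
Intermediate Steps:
$x = -2$ ($x = 4 - 6 = -2$)
$R = 0$ ($R = \left(0 - 2\right) 0 = \left(-2\right) 0 = 0$)
$D{\left(E,f \right)} = -2203 + E^{2}$ ($D{\left(E,f \right)} = E E - 2203 = E^{2} - 2203 = -2203 + E^{2}$)
$- D{\left(-802,R \left(-6\right) - 11 \right)} = - (-2203 + \left(-802\right)^{2}) = - (-2203 + 643204) = \left(-1\right) 641001 = -641001$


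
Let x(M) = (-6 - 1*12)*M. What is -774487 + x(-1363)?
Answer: -749953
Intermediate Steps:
x(M) = -18*M (x(M) = (-6 - 12)*M = -18*M)
-774487 + x(-1363) = -774487 - 18*(-1363) = -774487 + 24534 = -749953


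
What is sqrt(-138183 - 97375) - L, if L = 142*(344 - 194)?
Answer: -21300 + I*sqrt(235558) ≈ -21300.0 + 485.34*I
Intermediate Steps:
L = 21300 (L = 142*150 = 21300)
sqrt(-138183 - 97375) - L = sqrt(-138183 - 97375) - 1*21300 = sqrt(-235558) - 21300 = I*sqrt(235558) - 21300 = -21300 + I*sqrt(235558)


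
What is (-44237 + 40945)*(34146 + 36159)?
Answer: -231444060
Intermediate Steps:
(-44237 + 40945)*(34146 + 36159) = -3292*70305 = -231444060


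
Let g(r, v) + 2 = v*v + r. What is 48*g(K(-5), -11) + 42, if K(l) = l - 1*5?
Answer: 5274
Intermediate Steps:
K(l) = -5 + l (K(l) = l - 5 = -5 + l)
g(r, v) = -2 + r + v**2 (g(r, v) = -2 + (v*v + r) = -2 + (v**2 + r) = -2 + (r + v**2) = -2 + r + v**2)
48*g(K(-5), -11) + 42 = 48*(-2 + (-5 - 5) + (-11)**2) + 42 = 48*(-2 - 10 + 121) + 42 = 48*109 + 42 = 5232 + 42 = 5274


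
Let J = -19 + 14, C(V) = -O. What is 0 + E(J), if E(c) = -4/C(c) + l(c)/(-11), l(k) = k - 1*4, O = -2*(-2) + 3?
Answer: 107/77 ≈ 1.3896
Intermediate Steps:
O = 7 (O = 4 + 3 = 7)
C(V) = -7 (C(V) = -1*7 = -7)
l(k) = -4 + k (l(k) = k - 4 = -4 + k)
J = -5
E(c) = 72/77 - c/11 (E(c) = -4/(-7) + (-4 + c)/(-11) = -4*(-⅐) + (-4 + c)*(-1/11) = 4/7 + (4/11 - c/11) = 72/77 - c/11)
0 + E(J) = 0 + (72/77 - 1/11*(-5)) = 0 + (72/77 + 5/11) = 0 + 107/77 = 107/77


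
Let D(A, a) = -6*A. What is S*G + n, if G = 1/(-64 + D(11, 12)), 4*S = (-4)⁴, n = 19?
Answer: 1203/65 ≈ 18.508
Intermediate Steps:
S = 64 (S = (¼)*(-4)⁴ = (¼)*256 = 64)
G = -1/130 (G = 1/(-64 - 6*11) = 1/(-64 - 66) = 1/(-130) = -1/130 ≈ -0.0076923)
S*G + n = 64*(-1/130) + 19 = -32/65 + 19 = 1203/65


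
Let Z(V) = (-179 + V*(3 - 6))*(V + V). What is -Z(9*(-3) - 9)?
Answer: -5112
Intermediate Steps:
Z(V) = 2*V*(-179 - 3*V) (Z(V) = (-179 + V*(-3))*(2*V) = (-179 - 3*V)*(2*V) = 2*V*(-179 - 3*V))
-Z(9*(-3) - 9) = -(-2)*(9*(-3) - 9)*(179 + 3*(9*(-3) - 9)) = -(-2)*(-27 - 9)*(179 + 3*(-27 - 9)) = -(-2)*(-36)*(179 + 3*(-36)) = -(-2)*(-36)*(179 - 108) = -(-2)*(-36)*71 = -1*5112 = -5112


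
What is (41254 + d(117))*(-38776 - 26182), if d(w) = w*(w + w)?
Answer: -4458197456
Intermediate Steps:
d(w) = 2*w² (d(w) = w*(2*w) = 2*w²)
(41254 + d(117))*(-38776 - 26182) = (41254 + 2*117²)*(-38776 - 26182) = (41254 + 2*13689)*(-64958) = (41254 + 27378)*(-64958) = 68632*(-64958) = -4458197456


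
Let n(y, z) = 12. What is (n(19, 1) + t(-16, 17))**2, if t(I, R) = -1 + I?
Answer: 25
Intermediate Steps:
(n(19, 1) + t(-16, 17))**2 = (12 + (-1 - 16))**2 = (12 - 17)**2 = (-5)**2 = 25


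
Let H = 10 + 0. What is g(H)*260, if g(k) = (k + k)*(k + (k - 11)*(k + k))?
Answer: -52000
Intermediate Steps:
H = 10
g(k) = 2*k*(k + 2*k*(-11 + k)) (g(k) = (2*k)*(k + (-11 + k)*(2*k)) = (2*k)*(k + 2*k*(-11 + k)) = 2*k*(k + 2*k*(-11 + k)))
g(H)*260 = (10²*(-42 + 4*10))*260 = (100*(-42 + 40))*260 = (100*(-2))*260 = -200*260 = -52000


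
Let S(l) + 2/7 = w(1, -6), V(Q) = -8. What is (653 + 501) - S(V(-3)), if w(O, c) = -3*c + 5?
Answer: 7919/7 ≈ 1131.3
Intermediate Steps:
w(O, c) = 5 - 3*c
S(l) = 159/7 (S(l) = -2/7 + (5 - 3*(-6)) = -2/7 + (5 + 18) = -2/7 + 23 = 159/7)
(653 + 501) - S(V(-3)) = (653 + 501) - 1*159/7 = 1154 - 159/7 = 7919/7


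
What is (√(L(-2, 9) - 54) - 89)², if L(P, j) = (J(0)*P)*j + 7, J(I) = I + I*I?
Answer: (89 - I*√47)² ≈ 7874.0 - 1220.3*I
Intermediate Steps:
J(I) = I + I²
L(P, j) = 7 (L(P, j) = ((0*(1 + 0))*P)*j + 7 = ((0*1)*P)*j + 7 = (0*P)*j + 7 = 0*j + 7 = 0 + 7 = 7)
(√(L(-2, 9) - 54) - 89)² = (√(7 - 54) - 89)² = (√(-47) - 89)² = (I*√47 - 89)² = (-89 + I*√47)²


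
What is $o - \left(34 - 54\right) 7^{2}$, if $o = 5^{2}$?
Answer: $1005$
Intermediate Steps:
$o = 25$
$o - \left(34 - 54\right) 7^{2} = 25 - \left(34 - 54\right) 7^{2} = 25 - \left(-20\right) 49 = 25 - -980 = 25 + 980 = 1005$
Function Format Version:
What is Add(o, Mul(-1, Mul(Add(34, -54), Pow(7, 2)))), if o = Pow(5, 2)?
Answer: 1005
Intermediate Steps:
o = 25
Add(o, Mul(-1, Mul(Add(34, -54), Pow(7, 2)))) = Add(25, Mul(-1, Mul(Add(34, -54), Pow(7, 2)))) = Add(25, Mul(-1, Mul(-20, 49))) = Add(25, Mul(-1, -980)) = Add(25, 980) = 1005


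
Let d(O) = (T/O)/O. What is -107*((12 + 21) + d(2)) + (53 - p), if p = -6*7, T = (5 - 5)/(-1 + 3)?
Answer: -3436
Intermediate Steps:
T = 0 (T = 0/2 = 0*(½) = 0)
p = -42
d(O) = 0 (d(O) = (0/O)/O = 0/O = 0)
-107*((12 + 21) + d(2)) + (53 - p) = -107*((12 + 21) + 0) + (53 - 1*(-42)) = -107*(33 + 0) + (53 + 42) = -107*33 + 95 = -3531 + 95 = -3436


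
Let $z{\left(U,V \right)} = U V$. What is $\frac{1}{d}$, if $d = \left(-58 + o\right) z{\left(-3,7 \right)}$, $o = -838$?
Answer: $\frac{1}{18816} \approx 5.3146 \cdot 10^{-5}$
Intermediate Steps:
$d = 18816$ ($d = \left(-58 - 838\right) \left(\left(-3\right) 7\right) = \left(-896\right) \left(-21\right) = 18816$)
$\frac{1}{d} = \frac{1}{18816}$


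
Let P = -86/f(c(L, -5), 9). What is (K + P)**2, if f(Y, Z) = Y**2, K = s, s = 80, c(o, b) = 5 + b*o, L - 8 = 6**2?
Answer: 7395656004/1155625 ≈ 6399.7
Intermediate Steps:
L = 44 (L = 8 + 6**2 = 8 + 36 = 44)
K = 80
P = -2/1075 (P = -86/(5 - 5*44)**2 = -86/(5 - 220)**2 = -86/((-215)**2) = -86/46225 = -86*1/46225 = -2/1075 ≈ -0.0018605)
(K + P)**2 = (80 - 2/1075)**2 = (85998/1075)**2 = 7395656004/1155625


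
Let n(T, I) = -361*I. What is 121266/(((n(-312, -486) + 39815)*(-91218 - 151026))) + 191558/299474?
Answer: 277469081728933/433785474292506 ≈ 0.63965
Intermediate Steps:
121266/(((n(-312, -486) + 39815)*(-91218 - 151026))) + 191558/299474 = 121266/(((-361*(-486) + 39815)*(-91218 - 151026))) + 191558/299474 = 121266/(((175446 + 39815)*(-242244))) + 191558*(1/299474) = 121266/((215261*(-242244))) + 95779/149737 = 121266/(-52145685684) + 95779/149737 = 121266*(-1/52145685684) + 95779/149737 = -6737/2896982538 + 95779/149737 = 277469081728933/433785474292506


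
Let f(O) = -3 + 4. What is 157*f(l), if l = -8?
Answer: 157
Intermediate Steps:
f(O) = 1
157*f(l) = 157*1 = 157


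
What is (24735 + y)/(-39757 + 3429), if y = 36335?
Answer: -30535/18164 ≈ -1.6811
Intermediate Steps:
(24735 + y)/(-39757 + 3429) = (24735 + 36335)/(-39757 + 3429) = 61070/(-36328) = 61070*(-1/36328) = -30535/18164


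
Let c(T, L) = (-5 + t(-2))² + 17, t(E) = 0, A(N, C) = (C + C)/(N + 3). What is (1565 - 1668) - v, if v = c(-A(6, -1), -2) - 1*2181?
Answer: 2036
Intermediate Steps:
A(N, C) = 2*C/(3 + N) (A(N, C) = (2*C)/(3 + N) = 2*C/(3 + N))
c(T, L) = 42 (c(T, L) = (-5 + 0)² + 17 = (-5)² + 17 = 25 + 17 = 42)
v = -2139 (v = 42 - 1*2181 = 42 - 2181 = -2139)
(1565 - 1668) - v = (1565 - 1668) - 1*(-2139) = -103 + 2139 = 2036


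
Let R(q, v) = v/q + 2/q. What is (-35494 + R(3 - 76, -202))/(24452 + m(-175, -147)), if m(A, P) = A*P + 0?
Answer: -2590862/3662921 ≈ -0.70732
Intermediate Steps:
R(q, v) = 2/q + v/q
m(A, P) = A*P
(-35494 + R(3 - 76, -202))/(24452 + m(-175, -147)) = (-35494 + (2 - 202)/(3 - 76))/(24452 - 175*(-147)) = (-35494 - 200/(-73))/(24452 + 25725) = (-35494 - 1/73*(-200))/50177 = (-35494 + 200/73)*(1/50177) = -2590862/73*1/50177 = -2590862/3662921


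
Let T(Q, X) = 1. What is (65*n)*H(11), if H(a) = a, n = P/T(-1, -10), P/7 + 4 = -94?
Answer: -490490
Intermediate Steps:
P = -686 (P = -28 + 7*(-94) = -28 - 658 = -686)
n = -686 (n = -686/1 = -686*1 = -686)
(65*n)*H(11) = (65*(-686))*11 = -44590*11 = -490490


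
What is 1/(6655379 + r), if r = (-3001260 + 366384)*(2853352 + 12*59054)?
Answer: -1/9385421656621 ≈ -1.0655e-13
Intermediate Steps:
r = -9385428312000 (r = -2634876*(2853352 + 708648) = -2634876*3562000 = -9385428312000)
1/(6655379 + r) = 1/(6655379 - 9385428312000) = 1/(-9385421656621) = -1/9385421656621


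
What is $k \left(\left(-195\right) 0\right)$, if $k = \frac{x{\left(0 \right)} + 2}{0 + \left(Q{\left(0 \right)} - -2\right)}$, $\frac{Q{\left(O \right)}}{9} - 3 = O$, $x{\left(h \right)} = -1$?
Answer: $0$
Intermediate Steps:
$Q{\left(O \right)} = 27 + 9 O$
$k = \frac{1}{29}$ ($k = \frac{-1 + 2}{0 + \left(\left(27 + 9 \cdot 0\right) - -2\right)} = 1 \frac{1}{0 + \left(\left(27 + 0\right) + 2\right)} = 1 \frac{1}{0 + \left(27 + 2\right)} = 1 \frac{1}{0 + 29} = 1 \cdot \frac{1}{29} = \frac{1}{29} \approx 0.034483$)
$k \left(\left(-195\right) 0\right) = \frac{\left(-195\right) 0}{29} = \frac{1}{29} \cdot 0 = 0$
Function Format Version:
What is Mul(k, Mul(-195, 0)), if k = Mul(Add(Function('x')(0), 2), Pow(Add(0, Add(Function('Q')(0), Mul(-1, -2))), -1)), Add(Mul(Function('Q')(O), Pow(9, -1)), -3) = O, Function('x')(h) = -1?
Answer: 0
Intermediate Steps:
Function('Q')(O) = Add(27, Mul(9, O))
k = Rational(1, 29) (k = Mul(Add(-1, 2), Pow(Add(0, Add(Add(27, Mul(9, 0)), Mul(-1, -2))), -1)) = Mul(1, Pow(Add(0, Add(Add(27, 0), 2)), -1)) = Mul(1, Pow(Add(0, Add(27, 2)), -1)) = Mul(1, Pow(Add(0, 29), -1)) = Mul(1, Pow(29, -1)) = Mul(1, Rational(1, 29)) = Rational(1, 29) ≈ 0.034483)
Mul(k, Mul(-195, 0)) = Mul(Rational(1, 29), Mul(-195, 0)) = Mul(Rational(1, 29), 0) = 0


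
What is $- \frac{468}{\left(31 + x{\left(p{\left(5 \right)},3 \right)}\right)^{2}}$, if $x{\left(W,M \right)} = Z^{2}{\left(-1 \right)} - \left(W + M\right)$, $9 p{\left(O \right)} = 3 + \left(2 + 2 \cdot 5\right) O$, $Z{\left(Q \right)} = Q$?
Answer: $- \frac{117}{121} \approx -0.96694$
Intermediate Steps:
$p{\left(O \right)} = \frac{1}{3} + \frac{4 O}{3}$ ($p{\left(O \right)} = \frac{3 + \left(2 + 2 \cdot 5\right) O}{9} = \frac{3 + \left(2 + 10\right) O}{9} = \frac{3 + 12 O}{9} = \frac{1}{3} + \frac{4 O}{3}$)
$x{\left(W,M \right)} = 1 - M - W$ ($x{\left(W,M \right)} = \left(-1\right)^{2} - \left(W + M\right) = 1 - \left(M + W\right) = 1 - M - W$)
$- \frac{468}{\left(31 + x{\left(p{\left(5 \right)},3 \right)}\right)^{2}} = - \frac{468}{\left(31 - \left(\frac{7}{3} + \frac{20}{3}\right)\right)^{2}} = - \frac{468}{\left(31 - 9\right)^{2}} = - \frac{468}{22^{2}} = - \frac{468}{484} = \left(-468\right) \frac{1}{484} = - \frac{117}{121}$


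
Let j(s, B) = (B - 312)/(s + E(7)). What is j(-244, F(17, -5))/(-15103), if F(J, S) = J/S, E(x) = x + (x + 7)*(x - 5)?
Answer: -83/830665 ≈ -9.9920e-5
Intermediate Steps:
E(x) = x + (-5 + x)*(7 + x) (E(x) = x + (7 + x)*(-5 + x) = x + (-5 + x)*(7 + x))
j(s, B) = (-312 + B)/(35 + s) (j(s, B) = (B - 312)/(s + (-35 + 7² + 3*7)) = (-312 + B)/(s + (-35 + 49 + 21)) = (-312 + B)/(s + 35) = (-312 + B)/(35 + s))
j(-244, F(17, -5))/(-15103) = ((-312 + 17/(-5))/(35 - 244))/(-15103) = ((-312 + 17*(-⅕))/(-209))*(-1/15103) = -(-312 - 17/5)/209*(-1/15103) = -1/209*(-1577/5)*(-1/15103) = (83/55)*(-1/15103) = -83/830665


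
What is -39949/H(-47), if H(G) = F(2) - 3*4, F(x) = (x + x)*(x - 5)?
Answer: 39949/24 ≈ 1664.5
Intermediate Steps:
F(x) = 2*x*(-5 + x) (F(x) = (2*x)*(-5 + x) = 2*x*(-5 + x))
H(G) = -24 (H(G) = 2*2*(-5 + 2) - 3*4 = 2*2*(-3) - 12 = -12 - 12 = -24)
-39949/H(-47) = -39949/(-24) = -39949*(-1/24) = 39949/24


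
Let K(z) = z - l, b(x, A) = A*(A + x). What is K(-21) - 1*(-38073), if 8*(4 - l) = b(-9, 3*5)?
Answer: 152237/4 ≈ 38059.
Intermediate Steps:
l = -29/4 (l = 4 - 3*5*(3*5 - 9)/8 = 4 - 15*(15 - 9)/8 = 4 - 15*6/8 = 4 - 1/8*90 = 4 - 45/4 = -29/4 ≈ -7.2500)
K(z) = 29/4 + z (K(z) = z - 1*(-29/4) = z + 29/4 = 29/4 + z)
K(-21) - 1*(-38073) = (29/4 - 21) - 1*(-38073) = -55/4 + 38073 = 152237/4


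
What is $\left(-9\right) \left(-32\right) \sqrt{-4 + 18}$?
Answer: $288 \sqrt{14} \approx 1077.6$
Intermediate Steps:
$\left(-9\right) \left(-32\right) \sqrt{-4 + 18} = 288 \sqrt{14}$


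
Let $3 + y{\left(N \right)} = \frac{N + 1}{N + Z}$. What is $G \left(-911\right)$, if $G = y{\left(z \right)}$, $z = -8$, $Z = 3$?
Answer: $\frac{7288}{5} \approx 1457.6$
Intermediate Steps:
$y{\left(N \right)} = -3 + \frac{1 + N}{3 + N}$ ($y{\left(N \right)} = -3 + \frac{N + 1}{N + 3} = -3 + \frac{1 + N}{3 + N}$)
$G = - \frac{8}{5}$ ($G = \frac{2 \left(-4 - -8\right)}{3 - 8} = \frac{2 \left(-4 + 8\right)}{-5} = 2 \left(- \frac{1}{5}\right) 4 = - \frac{8}{5} \approx -1.6$)
$G \left(-911\right) = \left(- \frac{8}{5}\right) \left(-911\right) = \frac{7288}{5}$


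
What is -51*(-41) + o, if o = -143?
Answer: 1948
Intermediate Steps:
-51*(-41) + o = -51*(-41) - 143 = 2091 - 143 = 1948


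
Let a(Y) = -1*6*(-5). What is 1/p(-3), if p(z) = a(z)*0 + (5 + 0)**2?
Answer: 1/25 ≈ 0.040000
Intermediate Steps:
a(Y) = 30 (a(Y) = -6*(-5) = 30)
p(z) = 25 (p(z) = 30*0 + (5 + 0)**2 = 0 + 5**2 = 0 + 25 = 25)
1/p(-3) = 1/25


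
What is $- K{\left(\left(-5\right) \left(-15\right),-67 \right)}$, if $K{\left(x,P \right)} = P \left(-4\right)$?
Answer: $-268$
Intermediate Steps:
$K{\left(x,P \right)} = - 4 P$
$- K{\left(\left(-5\right) \left(-15\right),-67 \right)} = - \left(-4\right) \left(-67\right) = \left(-1\right) 268 = -268$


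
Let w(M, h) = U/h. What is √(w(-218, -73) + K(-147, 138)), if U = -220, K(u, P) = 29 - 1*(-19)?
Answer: 14*√1387/73 ≈ 7.1424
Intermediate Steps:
K(u, P) = 48 (K(u, P) = 29 + 19 = 48)
w(M, h) = -220/h
√(w(-218, -73) + K(-147, 138)) = √(-220/(-73) + 48) = √(-220*(-1/73) + 48) = √(220/73 + 48) = √(3724/73) = 14*√1387/73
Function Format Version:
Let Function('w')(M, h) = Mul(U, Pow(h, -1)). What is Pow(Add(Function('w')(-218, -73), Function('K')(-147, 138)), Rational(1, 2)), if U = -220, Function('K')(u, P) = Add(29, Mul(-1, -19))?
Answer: Mul(Rational(14, 73), Pow(1387, Rational(1, 2))) ≈ 7.1424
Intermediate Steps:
Function('K')(u, P) = 48 (Function('K')(u, P) = Add(29, 19) = 48)
Function('w')(M, h) = Mul(-220, Pow(h, -1))
Pow(Add(Function('w')(-218, -73), Function('K')(-147, 138)), Rational(1, 2)) = Pow(Add(Mul(-220, Pow(-73, -1)), 48), Rational(1, 2)) = Pow(Add(Mul(-220, Rational(-1, 73)), 48), Rational(1, 2)) = Pow(Add(Rational(220, 73), 48), Rational(1, 2)) = Pow(Rational(3724, 73), Rational(1, 2)) = Mul(Rational(14, 73), Pow(1387, Rational(1, 2)))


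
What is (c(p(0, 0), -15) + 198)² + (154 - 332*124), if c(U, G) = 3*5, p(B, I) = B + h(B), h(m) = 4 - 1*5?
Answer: 4355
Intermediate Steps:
h(m) = -1 (h(m) = 4 - 5 = -1)
p(B, I) = -1 + B (p(B, I) = B - 1 = -1 + B)
c(U, G) = 15
(c(p(0, 0), -15) + 198)² + (154 - 332*124) = (15 + 198)² + (154 - 332*124) = 213² + (154 - 41168) = 45369 - 41014 = 4355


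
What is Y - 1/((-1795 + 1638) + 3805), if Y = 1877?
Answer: 6847295/3648 ≈ 1877.0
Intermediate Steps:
Y - 1/((-1795 + 1638) + 3805) = 1877 - 1/((-1795 + 1638) + 3805) = 1877 - 1/(-157 + 3805) = 1877 - 1/3648 = 6847295/3648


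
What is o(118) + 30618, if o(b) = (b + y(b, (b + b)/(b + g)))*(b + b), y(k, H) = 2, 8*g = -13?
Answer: 58938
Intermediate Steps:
g = -13/8 (g = (1/8)*(-13) = -13/8 ≈ -1.6250)
o(b) = 2*b*(2 + b) (o(b) = (b + 2)*(b + b) = (2 + b)*(2*b) = 2*b*(2 + b))
o(118) + 30618 = 2*118*(2 + 118) + 30618 = 2*118*120 + 30618 = 28320 + 30618 = 58938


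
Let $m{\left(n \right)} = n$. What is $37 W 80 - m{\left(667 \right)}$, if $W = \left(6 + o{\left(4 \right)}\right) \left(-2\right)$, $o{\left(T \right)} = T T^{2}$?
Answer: $-415067$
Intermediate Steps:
$o{\left(T \right)} = T^{3}$
$W = -140$ ($W = \left(6 + 4^{3}\right) \left(-2\right) = \left(6 + 64\right) \left(-2\right) = 70 \left(-2\right) = -140$)
$37 W 80 - m{\left(667 \right)} = 37 \left(-140\right) 80 - 667 = \left(-5180\right) 80 - 667 = -414400 - 667 = -415067$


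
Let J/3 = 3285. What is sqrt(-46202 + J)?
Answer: I*sqrt(36347) ≈ 190.65*I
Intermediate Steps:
J = 9855 (J = 3*3285 = 9855)
sqrt(-46202 + J) = sqrt(-46202 + 9855) = sqrt(-36347) = I*sqrt(36347)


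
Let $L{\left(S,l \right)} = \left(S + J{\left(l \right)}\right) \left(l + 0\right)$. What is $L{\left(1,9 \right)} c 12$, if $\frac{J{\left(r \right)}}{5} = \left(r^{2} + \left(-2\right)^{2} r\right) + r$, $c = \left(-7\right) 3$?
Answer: $-1431108$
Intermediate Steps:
$c = -21$
$J{\left(r \right)} = 5 r^{2} + 25 r$ ($J{\left(r \right)} = 5 \left(\left(r^{2} + \left(-2\right)^{2} r\right) + r\right) = 5 \left(\left(r^{2} + 4 r\right) + r\right) = 5 \left(r^{2} + 5 r\right) = 5 r^{2} + 25 r$)
$L{\left(S,l \right)} = l \left(S + 5 l \left(5 + l\right)\right)$ ($L{\left(S,l \right)} = \left(S + 5 l \left(5 + l\right)\right) \left(l + 0\right) = \left(S + 5 l \left(5 + l\right)\right) l = l \left(S + 5 l \left(5 + l\right)\right)$)
$L{\left(1,9 \right)} c 12 = 9 \left(1 + 5 \cdot 9 \left(5 + 9\right)\right) \left(-21\right) 12 = 9 \left(1 + 5 \cdot 9 \cdot 14\right) \left(-21\right) 12 = 9 \left(1 + 630\right) \left(-21\right) 12 = 9 \cdot 631 \left(-21\right) 12 = 5679 \left(-21\right) 12 = \left(-119259\right) 12 = -1431108$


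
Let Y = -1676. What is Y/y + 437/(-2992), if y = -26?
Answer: 2501615/38896 ≈ 64.315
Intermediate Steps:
Y/y + 437/(-2992) = -1676/(-26) + 437/(-2992) = -1676*(-1/26) + 437*(-1/2992) = 838/13 - 437/2992 = 2501615/38896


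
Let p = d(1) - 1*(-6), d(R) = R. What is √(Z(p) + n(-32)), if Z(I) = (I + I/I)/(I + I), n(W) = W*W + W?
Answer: 6*√1351/7 ≈ 31.505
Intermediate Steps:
p = 7 (p = 1 - 1*(-6) = 1 + 6 = 7)
n(W) = W + W² (n(W) = W² + W = W + W²)
Z(I) = (1 + I)/(2*I) (Z(I) = (I + 1)/((2*I)) = (1 + I)*(1/(2*I)) = (1 + I)/(2*I))
√(Z(p) + n(-32)) = √((½)*(1 + 7)/7 - 32*(1 - 32)) = √((½)*(⅐)*8 - 32*(-31)) = √(4/7 + 992) = √(6948/7) = 6*√1351/7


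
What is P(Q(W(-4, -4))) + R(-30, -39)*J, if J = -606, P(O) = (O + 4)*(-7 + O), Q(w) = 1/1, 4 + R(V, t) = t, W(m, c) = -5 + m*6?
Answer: 26028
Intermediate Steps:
W(m, c) = -5 + 6*m
R(V, t) = -4 + t
Q(w) = 1
P(O) = (-7 + O)*(4 + O) (P(O) = (4 + O)*(-7 + O) = (-7 + O)*(4 + O))
P(Q(W(-4, -4))) + R(-30, -39)*J = (-28 + 1² - 3*1) + (-4 - 39)*(-606) = (-28 + 1 - 3) - 43*(-606) = -30 + 26058 = 26028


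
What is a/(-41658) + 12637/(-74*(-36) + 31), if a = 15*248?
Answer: 86067791/18711385 ≈ 4.5998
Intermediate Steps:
a = 3720
a/(-41658) + 12637/(-74*(-36) + 31) = 3720/(-41658) + 12637/(-74*(-36) + 31) = 3720*(-1/41658) + 12637/(2664 + 31) = -620/6943 + 12637/2695 = 86067791/18711385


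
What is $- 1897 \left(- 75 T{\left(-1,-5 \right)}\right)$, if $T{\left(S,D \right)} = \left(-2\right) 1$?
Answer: $-284550$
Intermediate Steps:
$T{\left(S,D \right)} = -2$
$- 1897 \left(- 75 T{\left(-1,-5 \right)}\right) = - 1897 \left(\left(-75\right) \left(-2\right)\right) = \left(-1897\right) 150 = -284550$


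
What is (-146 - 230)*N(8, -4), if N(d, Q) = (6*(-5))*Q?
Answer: -45120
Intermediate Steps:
N(d, Q) = -30*Q
(-146 - 230)*N(8, -4) = (-146 - 230)*(-30*(-4)) = -376*120 = -45120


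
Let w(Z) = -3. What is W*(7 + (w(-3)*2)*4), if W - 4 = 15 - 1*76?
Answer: 969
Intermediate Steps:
W = -57 (W = 4 + (15 - 1*76) = 4 + (15 - 76) = 4 - 61 = -57)
W*(7 + (w(-3)*2)*4) = -57*(7 - 3*2*4) = -57*(7 - 6*4) = -57*(7 - 24) = -57*(-17) = 969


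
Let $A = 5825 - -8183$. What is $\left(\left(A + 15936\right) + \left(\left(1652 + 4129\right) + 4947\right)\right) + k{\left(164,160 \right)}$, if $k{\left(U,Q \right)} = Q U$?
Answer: $66912$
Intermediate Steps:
$A = 14008$ ($A = 5825 + 8183 = 14008$)
$\left(\left(A + 15936\right) + \left(\left(1652 + 4129\right) + 4947\right)\right) + k{\left(164,160 \right)} = \left(\left(14008 + 15936\right) + \left(\left(1652 + 4129\right) + 4947\right)\right) + 160 \cdot 164 = \left(29944 + \left(5781 + 4947\right)\right) + 26240 = \left(29944 + 10728\right) + 26240 = 40672 + 26240 = 66912$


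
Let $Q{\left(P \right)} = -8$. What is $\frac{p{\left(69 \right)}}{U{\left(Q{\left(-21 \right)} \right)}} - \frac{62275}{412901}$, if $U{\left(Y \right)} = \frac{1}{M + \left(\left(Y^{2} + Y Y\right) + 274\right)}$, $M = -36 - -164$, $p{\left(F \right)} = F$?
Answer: $\frac{15099727295}{412901} \approx 36570.0$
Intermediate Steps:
$M = 128$ ($M = -36 + 164 = 128$)
$U{\left(Y \right)} = \frac{1}{402 + 2 Y^{2}}$ ($U{\left(Y \right)} = \frac{1}{128 + \left(\left(Y^{2} + Y Y\right) + 274\right)} = \frac{1}{128 + \left(\left(Y^{2} + Y^{2}\right) + 274\right)} = \frac{1}{128 + \left(2 Y^{2} + 274\right)} = \frac{1}{128 + \left(274 + 2 Y^{2}\right)} = \frac{1}{402 + 2 Y^{2}}$)
$\frac{p{\left(69 \right)}}{U{\left(Q{\left(-21 \right)} \right)}} - \frac{62275}{412901} = \frac{69}{\frac{1}{2} \frac{1}{201 + \left(-8\right)^{2}}} - \frac{62275}{412901} = \frac{69}{\frac{1}{2} \frac{1}{201 + 64}} - \frac{62275}{412901} = \frac{69}{\frac{1}{2} \cdot \frac{1}{265}} - \frac{62275}{412901} = 69 \frac{1}{\frac{1}{530}} - \frac{62275}{412901} = 69 \cdot 530 - \frac{62275}{412901} = 36570 - \frac{62275}{412901} = \frac{15099727295}{412901}$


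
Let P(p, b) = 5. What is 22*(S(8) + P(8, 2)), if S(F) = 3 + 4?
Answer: 264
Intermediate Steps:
S(F) = 7
22*(S(8) + P(8, 2)) = 22*(7 + 5) = 22*12 = 264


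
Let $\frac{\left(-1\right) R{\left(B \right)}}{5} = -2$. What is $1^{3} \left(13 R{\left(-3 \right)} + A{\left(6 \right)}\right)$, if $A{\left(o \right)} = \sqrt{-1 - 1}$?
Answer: $130 + i \sqrt{2} \approx 130.0 + 1.4142 i$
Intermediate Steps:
$A{\left(o \right)} = i \sqrt{2}$ ($A{\left(o \right)} = \sqrt{-2} = i \sqrt{2}$)
$R{\left(B \right)} = 10$ ($R{\left(B \right)} = \left(-5\right) \left(-2\right) = 10$)
$1^{3} \left(13 R{\left(-3 \right)} + A{\left(6 \right)}\right) = 1^{3} \left(13 \cdot 10 + i \sqrt{2}\right) = 1 \left(130 + i \sqrt{2}\right) = 130 + i \sqrt{2}$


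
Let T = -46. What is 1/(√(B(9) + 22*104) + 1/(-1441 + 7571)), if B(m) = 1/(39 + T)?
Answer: -42910/601794053493 + 37576900*√112105/601794053493 ≈ 0.020907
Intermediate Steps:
B(m) = -⅐ (B(m) = 1/(39 - 46) = 1/(-7) = -⅐)
1/(√(B(9) + 22*104) + 1/(-1441 + 7571)) = 1/(√(-⅐ + 22*104) + 1/(-1441 + 7571)) = 1/(√(-⅐ + 2288) + 1/6130) = 1/(√(16015/7) + 1/6130) = 1/(√112105/7 + 1/6130) = 1/(1/6130 + √112105/7)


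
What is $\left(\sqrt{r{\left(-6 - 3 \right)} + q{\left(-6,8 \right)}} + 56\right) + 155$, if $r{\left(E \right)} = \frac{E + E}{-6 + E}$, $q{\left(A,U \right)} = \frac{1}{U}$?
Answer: $211 + \frac{\sqrt{530}}{20} \approx 212.15$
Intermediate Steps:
$r{\left(E \right)} = \frac{2 E}{-6 + E}$
$\left(\sqrt{r{\left(-6 - 3 \right)} + q{\left(-6,8 \right)}} + 56\right) + 155 = \left(\sqrt{\frac{2 \left(-6 - 3\right)}{-6 - 9} + \frac{1}{8}} + 56\right) + 155 = \left(\sqrt{2 \left(-9\right) \frac{1}{-6 - 9} + \frac{1}{8}} + 56\right) + 155 = \left(\sqrt{2 \left(-9\right) \frac{1}{-15} + \frac{1}{8}} + 56\right) + 155 = \left(\sqrt{2 \left(-9\right) \left(- \frac{1}{15}\right) + \frac{1}{8}} + 56\right) + 155 = \left(\sqrt{\frac{6}{5} + \frac{1}{8}} + 56\right) + 155 = \left(\sqrt{\frac{53}{40}} + 56\right) + 155 = \left(\frac{\sqrt{530}}{20} + 56\right) + 155 = \left(56 + \frac{\sqrt{530}}{20}\right) + 155 = 211 + \frac{\sqrt{530}}{20}$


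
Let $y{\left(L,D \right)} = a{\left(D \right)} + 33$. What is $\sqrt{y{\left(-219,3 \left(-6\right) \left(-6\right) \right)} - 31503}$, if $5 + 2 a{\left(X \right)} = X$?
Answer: $\frac{i \sqrt{125674}}{2} \approx 177.25 i$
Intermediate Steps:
$a{\left(X \right)} = - \frac{5}{2} + \frac{X}{2}$
$y{\left(L,D \right)} = \frac{61}{2} + \frac{D}{2}$ ($y{\left(L,D \right)} = \left(- \frac{5}{2} + \frac{D}{2}\right) + 33 = \frac{61}{2} + \frac{D}{2}$)
$\sqrt{y{\left(-219,3 \left(-6\right) \left(-6\right) \right)} - 31503} = \sqrt{\left(\frac{61}{2} + \frac{3 \left(-6\right) \left(-6\right)}{2}\right) - 31503} = \sqrt{\left(\frac{61}{2} + \frac{\left(-18\right) \left(-6\right)}{2}\right) - 31503} = \sqrt{\left(\frac{61}{2} + \frac{1}{2} \cdot 108\right) - 31503} = \sqrt{\left(\frac{61}{2} + 54\right) - 31503} = \sqrt{\frac{169}{2} - 31503} = \sqrt{- \frac{62837}{2}} = \frac{i \sqrt{125674}}{2}$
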